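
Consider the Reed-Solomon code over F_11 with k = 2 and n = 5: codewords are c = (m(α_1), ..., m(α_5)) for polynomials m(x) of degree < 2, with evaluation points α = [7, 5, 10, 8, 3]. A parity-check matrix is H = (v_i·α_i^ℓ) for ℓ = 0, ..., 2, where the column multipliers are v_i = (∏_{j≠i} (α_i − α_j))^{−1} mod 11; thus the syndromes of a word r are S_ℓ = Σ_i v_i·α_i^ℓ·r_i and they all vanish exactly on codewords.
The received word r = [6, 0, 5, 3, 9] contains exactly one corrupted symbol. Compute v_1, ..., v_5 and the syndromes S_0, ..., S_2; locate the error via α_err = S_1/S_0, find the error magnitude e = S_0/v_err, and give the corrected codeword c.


S = (2, 3, 10), error at position 1, error magnitude e = 4, c = [2, 0, 5, 3, 9].

Step 1: column multipliers v_i = (∏_{j≠i}(α_i − α_j))^{−1} mod 11.
  i = 1 (α = 7): (7−5)(7−10)(7−8)(7−3) = 2·(−3)·(−1)·4 = 24 ≡ 2, so v_1 = 2^{−1} = 6 (mod 11).
  i = 2 (α = 5): (5−7)(5−10)(5−8)(5−3) = (−2)·(−5)·(−3)·2 = −60 ≡ 6, so v_2 = 6^{−1} = 2 (mod 11).
  i = 3 (α = 10): (10−7)(10−5)(10−8)(10−3) = 3·5·2·7 = 210 ≡ 1, so v_3 = 1^{−1} = 1 (mod 11).
  i = 4 (α = 8): (8−7)(8−5)(8−10)(8−3) = 1·3·(−2)·5 = −30 ≡ 3, so v_4 = 3^{−1} = 4 (mod 11).
  i = 5 (α = 3): (3−7)(3−5)(3−10)(3−8) = (−4)·(−2)·(−7)·(−5) = 280 ≡ 5, so v_5 = 5^{−1} = 9 (mod 11).
  v = [6, 2, 1, 4, 9].
Step 2: syndromes of r = [6, 0, 5, 3, 9] (all sums mod 11).
  S_0 = Σ v_i r_i = 6·6 + 2·0 + 1·5 + 4·3 + 9·9 = 134 ≡ 2.
  S_1 = Σ v_i α_i r_i = 6·7·6 + 2·5·0 + 1·10·5 + 4·8·3 + 9·3·9 = 641 ≡ 3.
  α_i^2 mod 11 = [5, 3, 1, 9, 9].
  S_2 = Σ v_i α_i^2 r_i = 6·5·6 + 2·3·0 + 1·1·5 + 4·9·3 + 9·9·9 = 1022 ≡ 10.
  S = (2, 3, 10) ≠ 0, so r is not a codeword (an error is present).
Step 3: locate the error. For a single error e at position i, S_ℓ = v_i·e·α_i^ℓ, so α_err = S_1/S_0.
  S_0^{−1} = 2^{−1} = 6 (mod 11), so α_err = 3·6 = 18 ≡ 7 = α_1. Error position i = 1.
  Consistency check: S_2/S_1 = 10·4 = 40 ≡ 7 = α_err ✓ (single-error assumption holds).
Step 4: error magnitude e = S_0/v_1 = S_0·∏_{j≠1}(α_1 − α_j) = 2·2 = 4 ≡ 4 (mod 11).
Step 5: correct position 1: c_1 = r_1 − e = 6 − 4 ≡ 2 (mod 11). Hence c = [2, 0, 5, 3, 9].
  Check: interpolating c through the α_i gives m(x) = 6 + 1·x (degree < 2) with m(α_i) = c_i for every i, so c is indeed a codeword.


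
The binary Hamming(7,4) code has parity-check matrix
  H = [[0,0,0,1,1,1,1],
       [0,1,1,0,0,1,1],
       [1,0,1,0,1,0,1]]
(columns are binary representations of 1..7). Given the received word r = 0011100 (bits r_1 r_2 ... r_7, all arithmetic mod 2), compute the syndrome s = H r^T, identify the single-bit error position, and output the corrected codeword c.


s = (0, 1, 0)^T, error position = 2, corrected codeword c = 0111100

Compute s = H r^T mod 2 one row at a time:
  s_1 = 1 + 1 + 0 + 0 = 2 ≡ 0 (mod 2).
  s_2 = 0 + 1 + 0 + 0 = 1 ≡ 1 (mod 2).
  s_3 = 0 + 1 + 1 + 0 = 2 ≡ 0 (mod 2).
s = (0, 1, 0)^T — this equals column 2 of H (binary 010), so error is at position 2.
Correct: flip bit 2 of r = 0011100 to get c = 0111100.


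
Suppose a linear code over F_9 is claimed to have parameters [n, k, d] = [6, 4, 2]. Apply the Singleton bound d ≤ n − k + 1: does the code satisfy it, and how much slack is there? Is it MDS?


Singleton RHS = n − k + 1 = 3, slack = 1, bound satisfied, not MDS.

Singleton bound: d ≤ n − k + 1.
Here n = 6, k = 4, so n − k + 1 = 3.
Given d = 2, check d ≤ 3: YES.
Slack = (n − k + 1) − d = 1.
The code is NOT MDS (slack = 1 > 0).
Description: the claimed parameters are [6, 4, 2]_9; such a code would be non-MDS.


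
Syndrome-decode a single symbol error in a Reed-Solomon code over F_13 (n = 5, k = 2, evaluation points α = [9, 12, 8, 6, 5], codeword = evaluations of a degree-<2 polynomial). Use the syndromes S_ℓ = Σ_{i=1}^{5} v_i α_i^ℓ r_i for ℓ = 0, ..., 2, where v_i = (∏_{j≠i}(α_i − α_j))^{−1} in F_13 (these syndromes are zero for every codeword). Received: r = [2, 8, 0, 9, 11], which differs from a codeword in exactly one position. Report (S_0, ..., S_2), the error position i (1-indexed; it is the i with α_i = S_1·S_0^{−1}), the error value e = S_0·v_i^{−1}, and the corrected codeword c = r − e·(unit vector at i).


S = (5, 12, 8), error at position 5, error magnitude e = 4, c = [2, 8, 0, 9, 7].

Step 1: column multipliers v_i = (∏_{j≠i}(α_i − α_j))^{−1} mod 13.
  i = 1 (α = 9): (9−12)(9−8)(9−6)(9−5) = (−3)·1·3·4 = −36 ≡ 3, so v_1 = 3^{−1} = 9 (mod 13).
  i = 2 (α = 12): (12−9)(12−8)(12−6)(12−5) = 3·4·6·7 = 504 ≡ 10, so v_2 = 10^{−1} = 4 (mod 13).
  i = 3 (α = 8): (8−9)(8−12)(8−6)(8−5) = (−1)·(−4)·2·3 = 24 ≡ 11, so v_3 = 11^{−1} = 6 (mod 13).
  i = 4 (α = 6): (6−9)(6−12)(6−8)(6−5) = (−3)·(−6)·(−2)·1 = −36 ≡ 3, so v_4 = 3^{−1} = 9 (mod 13).
  i = 5 (α = 5): (5−9)(5−12)(5−8)(5−6) = (−4)·(−7)·(−3)·(−1) = 84 ≡ 6, so v_5 = 6^{−1} = 11 (mod 13).
  v = [9, 4, 6, 9, 11].
Step 2: syndromes of r = [2, 8, 0, 9, 11] (all sums mod 13).
  S_0 = Σ v_i r_i = 9·2 + 4·8 + 6·0 + 9·9 + 11·11 = 252 ≡ 5.
  S_1 = Σ v_i α_i r_i = 9·9·2 + 4·12·8 + 6·8·0 + 9·6·9 + 11·5·11 = 1637 ≡ 12.
  α_i^2 mod 13 = [3, 1, 12, 10, 12].
  S_2 = Σ v_i α_i^2 r_i = 9·3·2 + 4·1·8 + 6·12·0 + 9·10·9 + 11·12·11 = 2348 ≡ 8.
  S = (5, 12, 8) ≠ 0, so r is not a codeword (an error is present).
Step 3: locate the error. For a single error e at position i, S_ℓ = v_i·e·α_i^ℓ, so α_err = S_1/S_0.
  S_0^{−1} = 5^{−1} = 8 (mod 13), so α_err = 12·8 = 96 ≡ 5 = α_5. Error position i = 5.
  Consistency check: S_2/S_1 = 8·12 = 96 ≡ 5 = α_err ✓ (single-error assumption holds).
Step 4: error magnitude e = S_0/v_5 = S_0·∏_{j≠5}(α_5 − α_j) = 5·6 = 30 ≡ 4 (mod 13).
Step 5: correct position 5: c_5 = r_5 − e = 11 − 4 ≡ 7 (mod 13). Hence c = [2, 8, 0, 9, 7].
  Check: interpolating c through the α_i gives m(x) = 10 + 2·x (degree < 2) with m(α_i) = c_i for every i, so c is indeed a codeword.


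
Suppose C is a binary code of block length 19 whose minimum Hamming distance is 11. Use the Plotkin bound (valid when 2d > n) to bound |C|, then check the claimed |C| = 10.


Plotkin bound M ≤ 6; given |C| = 10 > bound (violated).

Check applicability: 2d = 22, n = 19.
2d − n = 3 > 0, so Plotkin applies.
Compute d/(2d−n) = 11/3 ≈ 3.6667.
⌊d/(2d−n)⌋ = 3.
Plotkin bound: M ≤ 2·3 = 6.
Given |C| = 10, check: VIOLATED.
This |C| is above the Plotkin bound, so no binary code with n = 19, d = 11 and 10 codewords exists.


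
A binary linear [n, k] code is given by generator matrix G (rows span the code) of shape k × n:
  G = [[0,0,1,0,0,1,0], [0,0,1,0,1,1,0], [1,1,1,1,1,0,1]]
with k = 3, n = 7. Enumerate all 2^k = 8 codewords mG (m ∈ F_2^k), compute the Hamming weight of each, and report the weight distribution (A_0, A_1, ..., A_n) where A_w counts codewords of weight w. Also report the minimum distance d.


Weight distribution: A_0 = 1, A_1 = 1, A_2 = 1, A_3 = 1, A_5 = 2, A_6 = 2. Minimum distance d = 1.

Enumerate all 2^3 = 8 messages m ∈ F_2^3.
For each, compute codeword c = mG in F_2^7, then tally its weight.
  m = 000 → c = 0000000, weight = 0.
  m = 100 → c = 0010010, weight = 2.
  m = 010 → c = 0010110, weight = 3.
  m = 110 → c = 0000100, weight = 1.
  m = 001 → c = 1111101, weight = 6.
  m = 101 → c = 1101111, weight = 6.
  m = 011 → c = 1101011, weight = 5.
  m = 111 → c = 1111001, weight = 5.
Tally weights:
  weight 0: 1 codewords.
  weight 1: 1 codewords.
  weight 2: 1 codewords.
  weight 3: 1 codewords.
  weight 5: 2 codewords.
  weight 6: 2 codewords.
Minimum distance d = smallest w > 0 with A_w > 0 = 1.
Sanity: Σ A_w = 8 = 2^3 = 8 ✓.


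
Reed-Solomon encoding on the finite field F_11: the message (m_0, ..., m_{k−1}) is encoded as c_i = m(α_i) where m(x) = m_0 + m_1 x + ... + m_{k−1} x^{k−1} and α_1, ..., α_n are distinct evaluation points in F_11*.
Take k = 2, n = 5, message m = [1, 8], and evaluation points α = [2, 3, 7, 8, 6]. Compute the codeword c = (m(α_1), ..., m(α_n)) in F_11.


c = [6, 3, 2, 10, 5]

Message polynomial: m(x) = 1 + 8·x (mod 11).
For each evaluation point α_i, compute m(α_i) mod 11:
  α_1 = 2: Horner steps 8 → 6, so m(2) = 6.
  α_2 = 3: Horner steps 8 → 3, so m(3) = 3.
  α_3 = 7: Horner steps 8 → 2, so m(7) = 2.
  α_4 = 8: Horner steps 8 → 10, so m(8) = 10.
  α_5 = 6: Horner steps 8 → 5, so m(6) = 5.
Codeword c = [6, 3, 2, 10, 5] ∈ F_11^5.


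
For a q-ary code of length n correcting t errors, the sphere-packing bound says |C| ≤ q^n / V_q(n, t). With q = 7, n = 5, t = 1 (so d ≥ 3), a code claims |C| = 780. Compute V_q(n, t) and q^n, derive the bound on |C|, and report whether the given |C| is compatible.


V_q(n, t) = 31, q^n = 16807, Hamming bound = 542, |C| = 780 > bound (violated).

Step 1: Compute V_q(n, t) = Σ_{j=0}^1 C(n, j) (q−1)^j.
  j = 0: C(5,0)·(6)^0 = 1·1 = 1.
  j = 1: C(5,1)·(6)^1 = 5·6 = 30.
  V_q(n, t) = 1 + 30 = 31.
Step 2: q^n = 7^5 = 16807.
Step 3: Hamming bound ⌊q^n / V_q(n,t)⌋ = ⌊16807/31⌋ = 542.
Step 4: Compare |C| = 780 to 542: violated.
The claimed |C| lies above the Hamming bound, so no 7-ary code of length 5 with d ≥ 3 can have 780 codewords.


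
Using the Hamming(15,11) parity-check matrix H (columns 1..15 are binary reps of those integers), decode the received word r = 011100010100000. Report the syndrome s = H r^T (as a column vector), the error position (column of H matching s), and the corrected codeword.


s = (0, 1, 1, 1)^T, error position = 7, corrected codeword c = 011100110100000

Compute s = H r^T mod 2 one row at a time:
  s_1 = 1 + 0 + 1 + 0 + 0 + 0 + 0 + 0 = 2 ≡ 0 (mod 2).
  s_2 = 1 + 0 + 0 + 0 + 0 + 0 + 0 + 0 = 1 ≡ 1 (mod 2).
  s_3 = 1 + 1 + 0 + 0 + 1 + 0 + 0 + 0 = 3 ≡ 1 (mod 2).
  s_4 = 0 + 1 + 0 + 0 + 0 + 0 + 0 + 0 = 1 ≡ 1 (mod 2).
s = (0, 1, 1, 1)^T — this equals column 7 of H (binary 0111), so error is at position 7.
Correct: flip bit 7 of r = 011100010100000 to get c = 011100110100000.


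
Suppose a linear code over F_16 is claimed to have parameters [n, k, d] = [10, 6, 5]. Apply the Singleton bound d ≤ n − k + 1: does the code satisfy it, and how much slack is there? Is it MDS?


Singleton RHS = n − k + 1 = 5, slack = 0, bound satisfied, MDS.

Singleton bound: d ≤ n − k + 1.
Here n = 10, k = 6, so n − k + 1 = 5.
Given d = 5, check d ≤ 5: YES.
Slack = (n − k + 1) − d = 0.
The code is MDS (slack = 0).
Description: the claimed parameters are [10, 6, 5]_16; such a code would be MDS (meets Singleton bound).


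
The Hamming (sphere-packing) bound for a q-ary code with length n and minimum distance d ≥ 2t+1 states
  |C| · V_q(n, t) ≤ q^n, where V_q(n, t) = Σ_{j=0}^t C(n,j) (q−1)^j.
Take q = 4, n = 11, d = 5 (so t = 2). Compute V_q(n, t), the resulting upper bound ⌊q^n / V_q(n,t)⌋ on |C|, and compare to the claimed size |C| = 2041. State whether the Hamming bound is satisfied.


V_q(n, t) = 529, q^n = 4194304, Hamming bound = 7928, |C| = 2041 ≤ bound (satisfied).

Step 1: Compute V_q(n, t) = Σ_{j=0}^2 C(n, j) (q−1)^j.
  j = 0: C(11,0)·(3)^0 = 1·1 = 1.
  j = 1: C(11,1)·(3)^1 = 11·3 = 33.
  j = 2: C(11,2)·(3)^2 = 55·9 = 495.
  V_q(n, t) = 1 + 33 + 495 = 529.
Step 2: q^n = 4^11 = 4194304.
Step 3: Hamming bound ⌊q^n / V_q(n,t)⌋ = ⌊4194304/529⌋ = 7928.
Step 4: Compare |C| = 2041 to 7928: satisfied.
The claimed |C| lies below the Hamming bound.


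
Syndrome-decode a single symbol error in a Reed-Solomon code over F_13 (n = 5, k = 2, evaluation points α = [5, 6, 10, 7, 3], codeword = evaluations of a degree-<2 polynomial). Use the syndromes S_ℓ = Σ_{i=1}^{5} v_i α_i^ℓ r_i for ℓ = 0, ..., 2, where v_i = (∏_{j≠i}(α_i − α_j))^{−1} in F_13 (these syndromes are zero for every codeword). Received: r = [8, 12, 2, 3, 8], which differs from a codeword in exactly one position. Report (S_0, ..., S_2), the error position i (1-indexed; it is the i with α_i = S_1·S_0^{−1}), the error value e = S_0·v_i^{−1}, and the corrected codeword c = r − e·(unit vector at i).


S = (5, 2, 6), error at position 5, error magnitude e = 8, c = [8, 12, 2, 3, 0].

Step 1: column multipliers v_i = (∏_{j≠i}(α_i − α_j))^{−1} mod 13.
  i = 1 (α = 5): (5−6)(5−10)(5−7)(5−3) = (−1)·(−5)·(−2)·2 = −20 ≡ 6, so v_1 = 6^{−1} = 11 (mod 13).
  i = 2 (α = 6): (6−5)(6−10)(6−7)(6−3) = 1·(−4)·(−1)·3 = 12 ≡ 12, so v_2 = 12^{−1} = 12 (mod 13).
  i = 3 (α = 10): (10−5)(10−6)(10−7)(10−3) = 5·4·3·7 = 420 ≡ 4, so v_3 = 4^{−1} = 10 (mod 13).
  i = 4 (α = 7): (7−5)(7−6)(7−10)(7−3) = 2·1·(−3)·4 = −24 ≡ 2, so v_4 = 2^{−1} = 7 (mod 13).
  i = 5 (α = 3): (3−5)(3−6)(3−10)(3−7) = (−2)·(−3)·(−7)·(−4) = 168 ≡ 12, so v_5 = 12^{−1} = 12 (mod 13).
  v = [11, 12, 10, 7, 12].
Step 2: syndromes of r = [8, 12, 2, 3, 8] (all sums mod 13).
  S_0 = Σ v_i r_i = 11·8 + 12·12 + 10·2 + 7·3 + 12·8 = 369 ≡ 5.
  S_1 = Σ v_i α_i r_i = 11·5·8 + 12·6·12 + 10·10·2 + 7·7·3 + 12·3·8 = 1939 ≡ 2.
  α_i^2 mod 13 = [12, 10, 9, 10, 9].
  S_2 = Σ v_i α_i^2 r_i = 11·12·8 + 12·10·12 + 10·9·2 + 7·10·3 + 12·9·8 = 3750 ≡ 6.
  S = (5, 2, 6) ≠ 0, so r is not a codeword (an error is present).
Step 3: locate the error. For a single error e at position i, S_ℓ = v_i·e·α_i^ℓ, so α_err = S_1/S_0.
  S_0^{−1} = 5^{−1} = 8 (mod 13), so α_err = 2·8 = 16 ≡ 3 = α_5. Error position i = 5.
  Consistency check: S_2/S_1 = 6·7 = 42 ≡ 3 = α_err ✓ (single-error assumption holds).
Step 4: error magnitude e = S_0/v_5 = S_0·∏_{j≠5}(α_5 − α_j) = 5·12 = 60 ≡ 8 (mod 13).
Step 5: correct position 5: c_5 = r_5 − e = 8 − 8 ≡ 0 (mod 13). Hence c = [8, 12, 2, 3, 0].
  Check: interpolating c through the α_i gives m(x) = 1 + 4·x (degree < 2) with m(α_i) = c_i for every i, so c is indeed a codeword.


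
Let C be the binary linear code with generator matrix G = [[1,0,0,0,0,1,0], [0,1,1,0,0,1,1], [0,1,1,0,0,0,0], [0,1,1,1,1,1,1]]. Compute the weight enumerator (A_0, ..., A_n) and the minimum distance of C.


Weight distribution: A_0 = 1, A_2 = 5, A_4 = 7, A_6 = 3. Minimum distance d = 2.

Enumerate all 2^4 = 16 messages m ∈ F_2^4.
For each, compute codeword c = mG in F_2^7, then tally its weight.
  m = 0000 → c = 0000000, weight = 0.
  m = 1000 → c = 1000010, weight = 2.
  m = 0100 → c = 0110011, weight = 4.
  m = 1100 → c = 1110001, weight = 4.
  m = 0010 → c = 0110000, weight = 2.
  m = 1010 → c = 1110010, weight = 4.
  m = 0110 → c = 0000011, weight = 2.
  m = 1110 → c = 1000001, weight = 2.
  m = 0001 → c = 0111111, weight = 6.
  m = 1001 → c = 1111101, weight = 6.
  m = 0101 → c = 0001100, weight = 2.
  m = 1101 → c = 1001110, weight = 4.
  m = 0011 → c = 0001111, weight = 4.
  m = 1011 → c = 1001101, weight = 4.
  m = 0111 → c = 0111100, weight = 4.
  m = 1111 → c = 1111110, weight = 6.
Tally weights:
  weight 0: 1 codewords.
  weight 2: 5 codewords.
  weight 4: 7 codewords.
  weight 6: 3 codewords.
Minimum distance d = smallest w > 0 with A_w > 0 = 2.
Sanity: Σ A_w = 16 = 2^4 = 16 ✓.


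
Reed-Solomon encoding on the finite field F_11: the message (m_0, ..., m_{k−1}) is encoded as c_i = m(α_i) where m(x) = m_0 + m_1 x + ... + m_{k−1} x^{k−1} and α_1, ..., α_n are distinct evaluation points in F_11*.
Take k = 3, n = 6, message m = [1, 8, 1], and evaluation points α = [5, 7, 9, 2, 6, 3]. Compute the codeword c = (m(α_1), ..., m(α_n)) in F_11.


c = [0, 7, 0, 10, 8, 1]

Message polynomial: m(x) = 1 + 8·x + 1·x^2 (mod 11).
For each evaluation point α_i, compute m(α_i) mod 11:
  α_1 = 5: Horner steps 1 → 2 → 0, so m(5) = 0.
  α_2 = 7: Horner steps 1 → 4 → 7, so m(7) = 7.
  α_3 = 9: Horner steps 1 → 6 → 0, so m(9) = 0.
  α_4 = 2: Horner steps 1 → 10 → 10, so m(2) = 10.
  α_5 = 6: Horner steps 1 → 3 → 8, so m(6) = 8.
  α_6 = 3: Horner steps 1 → 0 → 1, so m(3) = 1.
Codeword c = [0, 7, 0, 10, 8, 1] ∈ F_11^6.


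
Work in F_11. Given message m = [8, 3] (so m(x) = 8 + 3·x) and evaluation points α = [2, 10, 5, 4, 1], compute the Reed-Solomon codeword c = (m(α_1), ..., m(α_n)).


c = [3, 5, 1, 9, 0]

Message polynomial: m(x) = 8 + 3·x (mod 11).
For each evaluation point α_i, compute m(α_i) mod 11:
  α_1 = 2: Horner steps 3 → 3, so m(2) = 3.
  α_2 = 10: Horner steps 3 → 5, so m(10) = 5.
  α_3 = 5: Horner steps 3 → 1, so m(5) = 1.
  α_4 = 4: Horner steps 3 → 9, so m(4) = 9.
  α_5 = 1: Horner steps 3 → 0, so m(1) = 0.
Codeword c = [3, 5, 1, 9, 0] ∈ F_11^5.


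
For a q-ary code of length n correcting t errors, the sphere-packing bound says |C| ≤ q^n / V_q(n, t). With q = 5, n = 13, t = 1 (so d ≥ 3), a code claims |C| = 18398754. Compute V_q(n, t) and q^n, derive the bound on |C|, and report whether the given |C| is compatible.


V_q(n, t) = 53, q^n = 1220703125, Hamming bound = 23032134, |C| = 18398754 ≤ bound (satisfied).

Step 1: Compute V_q(n, t) = Σ_{j=0}^1 C(n, j) (q−1)^j.
  j = 0: C(13,0)·(4)^0 = 1·1 = 1.
  j = 1: C(13,1)·(4)^1 = 13·4 = 52.
  V_q(n, t) = 1 + 52 = 53.
Step 2: q^n = 5^13 = 1220703125.
Step 3: Hamming bound ⌊q^n / V_q(n,t)⌋ = ⌊1220703125/53⌋ = 23032134.
Step 4: Compare |C| = 18398754 to 23032134: satisfied.
The claimed |C| lies below the Hamming bound.


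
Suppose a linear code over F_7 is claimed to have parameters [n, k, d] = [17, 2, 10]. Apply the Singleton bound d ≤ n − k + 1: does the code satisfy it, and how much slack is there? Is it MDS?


Singleton RHS = n − k + 1 = 16, slack = 6, bound satisfied, not MDS.

Singleton bound: d ≤ n − k + 1.
Here n = 17, k = 2, so n − k + 1 = 16.
Given d = 10, check d ≤ 16: YES.
Slack = (n − k + 1) − d = 6.
The code is NOT MDS (slack = 6 > 0).
Description: the claimed parameters are [17, 2, 10]_7; such a code would be non-MDS.


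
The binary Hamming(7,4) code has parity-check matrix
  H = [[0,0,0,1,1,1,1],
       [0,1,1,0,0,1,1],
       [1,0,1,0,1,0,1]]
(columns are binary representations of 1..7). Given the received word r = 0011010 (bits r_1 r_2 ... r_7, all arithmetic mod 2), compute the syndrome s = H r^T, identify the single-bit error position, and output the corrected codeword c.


s = (0, 0, 1)^T, error position = 1, corrected codeword c = 1011010

Compute s = H r^T mod 2 one row at a time:
  s_1 = 1 + 0 + 1 + 0 = 2 ≡ 0 (mod 2).
  s_2 = 0 + 1 + 1 + 0 = 2 ≡ 0 (mod 2).
  s_3 = 0 + 1 + 0 + 0 = 1 ≡ 1 (mod 2).
s = (0, 0, 1)^T — this equals column 1 of H (binary 001), so error is at position 1.
Correct: flip bit 1 of r = 0011010 to get c = 1011010.


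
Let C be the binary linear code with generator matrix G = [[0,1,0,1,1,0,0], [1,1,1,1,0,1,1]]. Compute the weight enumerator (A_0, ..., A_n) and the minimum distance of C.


Weight distribution: A_0 = 1, A_3 = 1, A_5 = 1, A_6 = 1. Minimum distance d = 3.

Enumerate all 2^2 = 4 messages m ∈ F_2^2.
For each, compute codeword c = mG in F_2^7, then tally its weight.
  m = 00 → c = 0000000, weight = 0.
  m = 10 → c = 0101100, weight = 3.
  m = 01 → c = 1111011, weight = 6.
  m = 11 → c = 1010111, weight = 5.
Tally weights:
  weight 0: 1 codewords.
  weight 3: 1 codewords.
  weight 5: 1 codewords.
  weight 6: 1 codewords.
Minimum distance d = smallest w > 0 with A_w > 0 = 3.
Sanity: Σ A_w = 4 = 2^2 = 4 ✓.


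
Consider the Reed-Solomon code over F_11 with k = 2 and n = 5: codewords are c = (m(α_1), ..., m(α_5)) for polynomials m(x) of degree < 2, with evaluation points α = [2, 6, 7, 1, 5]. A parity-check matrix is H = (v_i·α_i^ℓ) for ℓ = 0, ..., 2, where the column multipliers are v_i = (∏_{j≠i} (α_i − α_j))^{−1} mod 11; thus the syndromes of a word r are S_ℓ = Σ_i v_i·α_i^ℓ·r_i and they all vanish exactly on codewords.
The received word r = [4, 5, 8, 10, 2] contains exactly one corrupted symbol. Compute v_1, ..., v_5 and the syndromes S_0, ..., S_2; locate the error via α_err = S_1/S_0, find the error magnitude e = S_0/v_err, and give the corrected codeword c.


S = (2, 2, 2), error at position 4, error magnitude e = 9, c = [4, 5, 8, 1, 2].

Step 1: column multipliers v_i = (∏_{j≠i}(α_i − α_j))^{−1} mod 11.
  i = 1 (α = 2): (2−6)(2−7)(2−1)(2−5) = (−4)·(−5)·1·(−3) = −60 ≡ 6, so v_1 = 6^{−1} = 2 (mod 11).
  i = 2 (α = 6): (6−2)(6−7)(6−1)(6−5) = 4·(−1)·5·1 = −20 ≡ 2, so v_2 = 2^{−1} = 6 (mod 11).
  i = 3 (α = 7): (7−2)(7−6)(7−1)(7−5) = 5·1·6·2 = 60 ≡ 5, so v_3 = 5^{−1} = 9 (mod 11).
  i = 4 (α = 1): (1−2)(1−6)(1−7)(1−5) = (−1)·(−5)·(−6)·(−4) = 120 ≡ 10, so v_4 = 10^{−1} = 10 (mod 11).
  i = 5 (α = 5): (5−2)(5−6)(5−7)(5−1) = 3·(−1)·(−2)·4 = 24 ≡ 2, so v_5 = 2^{−1} = 6 (mod 11).
  v = [2, 6, 9, 10, 6].
Step 2: syndromes of r = [4, 5, 8, 10, 2] (all sums mod 11).
  S_0 = Σ v_i r_i = 2·4 + 6·5 + 9·8 + 10·10 + 6·2 = 222 ≡ 2.
  S_1 = Σ v_i α_i r_i = 2·2·4 + 6·6·5 + 9·7·8 + 10·1·10 + 6·5·2 = 860 ≡ 2.
  α_i^2 mod 11 = [4, 3, 5, 1, 3].
  S_2 = Σ v_i α_i^2 r_i = 2·4·4 + 6·3·5 + 9·5·8 + 10·1·10 + 6·3·2 = 618 ≡ 2.
  S = (2, 2, 2) ≠ 0, so r is not a codeword (an error is present).
Step 3: locate the error. For a single error e at position i, S_ℓ = v_i·e·α_i^ℓ, so α_err = S_1/S_0.
  S_0^{−1} = 2^{−1} = 6 (mod 11), so α_err = 2·6 = 12 ≡ 1 = α_4. Error position i = 4.
  Consistency check: S_2/S_1 = 2·6 = 12 ≡ 1 = α_err ✓ (single-error assumption holds).
Step 4: error magnitude e = S_0/v_4 = S_0·∏_{j≠4}(α_4 − α_j) = 2·10 = 20 ≡ 9 (mod 11).
Step 5: correct position 4: c_4 = r_4 − e = 10 − 9 ≡ 1 (mod 11). Hence c = [4, 5, 8, 1, 2].
  Check: interpolating c through the α_i gives m(x) = 9 + 3·x (degree < 2) with m(α_i) = c_i for every i, so c is indeed a codeword.


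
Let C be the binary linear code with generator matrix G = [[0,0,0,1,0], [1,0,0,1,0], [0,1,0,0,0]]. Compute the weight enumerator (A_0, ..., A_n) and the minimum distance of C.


Weight distribution: A_0 = 1, A_1 = 3, A_2 = 3, A_3 = 1. Minimum distance d = 1.

Enumerate all 2^3 = 8 messages m ∈ F_2^3.
For each, compute codeword c = mG in F_2^5, then tally its weight.
  m = 000 → c = 00000, weight = 0.
  m = 100 → c = 00010, weight = 1.
  m = 010 → c = 10010, weight = 2.
  m = 110 → c = 10000, weight = 1.
  m = 001 → c = 01000, weight = 1.
  m = 101 → c = 01010, weight = 2.
  m = 011 → c = 11010, weight = 3.
  m = 111 → c = 11000, weight = 2.
Tally weights:
  weight 0: 1 codewords.
  weight 1: 3 codewords.
  weight 2: 3 codewords.
  weight 3: 1 codewords.
Minimum distance d = smallest w > 0 with A_w > 0 = 1.
Sanity: Σ A_w = 8 = 2^3 = 8 ✓.


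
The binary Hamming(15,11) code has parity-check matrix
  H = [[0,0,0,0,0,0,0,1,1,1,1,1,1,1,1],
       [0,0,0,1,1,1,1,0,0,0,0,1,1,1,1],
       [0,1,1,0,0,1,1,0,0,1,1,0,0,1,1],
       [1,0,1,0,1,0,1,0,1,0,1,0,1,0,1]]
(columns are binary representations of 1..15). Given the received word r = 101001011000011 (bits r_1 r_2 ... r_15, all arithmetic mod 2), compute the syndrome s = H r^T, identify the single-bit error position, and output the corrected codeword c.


s = (0, 1, 0, 0)^T, error position = 4, corrected codeword c = 101101011000011

Compute s = H r^T mod 2 one row at a time:
  s_1 = 1 + 1 + 0 + 0 + 0 + 0 + 1 + 1 = 4 ≡ 0 (mod 2).
  s_2 = 0 + 0 + 1 + 0 + 0 + 0 + 1 + 1 = 3 ≡ 1 (mod 2).
  s_3 = 0 + 1 + 1 + 0 + 0 + 0 + 1 + 1 = 4 ≡ 0 (mod 2).
  s_4 = 1 + 1 + 0 + 0 + 1 + 0 + 0 + 1 = 4 ≡ 0 (mod 2).
s = (0, 1, 0, 0)^T — this equals column 4 of H (binary 0100), so error is at position 4.
Correct: flip bit 4 of r = 101001011000011 to get c = 101101011000011.


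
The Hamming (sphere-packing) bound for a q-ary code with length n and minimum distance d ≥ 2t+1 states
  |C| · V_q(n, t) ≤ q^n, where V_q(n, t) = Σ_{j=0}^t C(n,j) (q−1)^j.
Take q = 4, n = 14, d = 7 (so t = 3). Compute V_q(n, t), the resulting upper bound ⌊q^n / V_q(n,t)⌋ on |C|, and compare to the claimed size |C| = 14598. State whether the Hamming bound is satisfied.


V_q(n, t) = 10690, q^n = 268435456, Hamming bound = 25110, |C| = 14598 ≤ bound (satisfied).

Step 1: Compute V_q(n, t) = Σ_{j=0}^3 C(n, j) (q−1)^j.
  j = 0: C(14,0)·(3)^0 = 1·1 = 1.
  j = 1: C(14,1)·(3)^1 = 14·3 = 42.
  j = 2: C(14,2)·(3)^2 = 91·9 = 819.
  j = 3: C(14,3)·(3)^3 = 364·27 = 9828.
  V_q(n, t) = 1 + 42 + 819 + 9828 = 10690.
Step 2: q^n = 4^14 = 268435456.
Step 3: Hamming bound ⌊q^n / V_q(n,t)⌋ = ⌊268435456/10690⌋ = 25110.
Step 4: Compare |C| = 14598 to 25110: satisfied.
The claimed |C| lies below the Hamming bound.


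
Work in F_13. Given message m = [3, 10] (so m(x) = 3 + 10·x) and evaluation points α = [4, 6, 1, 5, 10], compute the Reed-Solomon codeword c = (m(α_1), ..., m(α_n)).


c = [4, 11, 0, 1, 12]

Message polynomial: m(x) = 3 + 10·x (mod 13).
For each evaluation point α_i, compute m(α_i) mod 13:
  α_1 = 4: Horner steps 10 → 4, so m(4) = 4.
  α_2 = 6: Horner steps 10 → 11, so m(6) = 11.
  α_3 = 1: Horner steps 10 → 0, so m(1) = 0.
  α_4 = 5: Horner steps 10 → 1, so m(5) = 1.
  α_5 = 10: Horner steps 10 → 12, so m(10) = 12.
Codeword c = [4, 11, 0, 1, 12] ∈ F_13^5.


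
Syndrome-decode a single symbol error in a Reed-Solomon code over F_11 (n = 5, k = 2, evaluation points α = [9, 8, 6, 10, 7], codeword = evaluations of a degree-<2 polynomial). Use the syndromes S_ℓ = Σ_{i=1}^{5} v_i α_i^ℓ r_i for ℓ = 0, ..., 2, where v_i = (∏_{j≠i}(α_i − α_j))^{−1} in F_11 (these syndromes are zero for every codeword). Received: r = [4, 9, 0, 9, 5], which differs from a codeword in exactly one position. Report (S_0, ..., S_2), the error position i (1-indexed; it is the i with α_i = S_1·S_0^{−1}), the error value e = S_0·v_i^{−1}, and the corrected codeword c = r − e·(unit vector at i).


S = (8, 9, 6), error at position 2, error magnitude e = 10, c = [4, 10, 0, 9, 5].

Step 1: column multipliers v_i = (∏_{j≠i}(α_i − α_j))^{−1} mod 11.
  i = 1 (α = 9): (9−8)(9−6)(9−10)(9−7) = 1·3·(−1)·2 = −6 ≡ 5, so v_1 = 5^{−1} = 9 (mod 11).
  i = 2 (α = 8): (8−9)(8−6)(8−10)(8−7) = (−1)·2·(−2)·1 = 4 ≡ 4, so v_2 = 4^{−1} = 3 (mod 11).
  i = 3 (α = 6): (6−9)(6−8)(6−10)(6−7) = (−3)·(−2)·(−4)·(−1) = 24 ≡ 2, so v_3 = 2^{−1} = 6 (mod 11).
  i = 4 (α = 10): (10−9)(10−8)(10−6)(10−7) = 1·2·4·3 = 24 ≡ 2, so v_4 = 2^{−1} = 6 (mod 11).
  i = 5 (α = 7): (7−9)(7−8)(7−6)(7−10) = (−2)·(−1)·1·(−3) = −6 ≡ 5, so v_5 = 5^{−1} = 9 (mod 11).
  v = [9, 3, 6, 6, 9].
Step 2: syndromes of r = [4, 9, 0, 9, 5] (all sums mod 11).
  S_0 = Σ v_i r_i = 9·4 + 3·9 + 6·0 + 6·9 + 9·5 = 162 ≡ 8.
  S_1 = Σ v_i α_i r_i = 9·9·4 + 3·8·9 + 6·6·0 + 6·10·9 + 9·7·5 = 1395 ≡ 9.
  α_i^2 mod 11 = [4, 9, 3, 1, 5].
  S_2 = Σ v_i α_i^2 r_i = 9·4·4 + 3·9·9 + 6·3·0 + 6·1·9 + 9·5·5 = 666 ≡ 6.
  S = (8, 9, 6) ≠ 0, so r is not a codeword (an error is present).
Step 3: locate the error. For a single error e at position i, S_ℓ = v_i·e·α_i^ℓ, so α_err = S_1/S_0.
  S_0^{−1} = 8^{−1} = 7 (mod 11), so α_err = 9·7 = 63 ≡ 8 = α_2. Error position i = 2.
  Consistency check: S_2/S_1 = 6·5 = 30 ≡ 8 = α_err ✓ (single-error assumption holds).
Step 4: error magnitude e = S_0/v_2 = S_0·∏_{j≠2}(α_2 − α_j) = 8·4 = 32 ≡ 10 (mod 11).
Step 5: correct position 2: c_2 = r_2 − e = 9 − 10 ≡ 10 (mod 11). Hence c = [4, 10, 0, 9, 5].
  Check: interpolating c through the α_i gives m(x) = 3 + 5·x (degree < 2) with m(α_i) = c_i for every i, so c is indeed a codeword.


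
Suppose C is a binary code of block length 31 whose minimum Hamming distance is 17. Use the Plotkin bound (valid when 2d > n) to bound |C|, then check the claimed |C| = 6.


Plotkin bound M ≤ 10; given |C| = 6 ≤ bound (satisfied).

Check applicability: 2d = 34, n = 31.
2d − n = 3 > 0, so Plotkin applies.
Compute d/(2d−n) = 17/3 ≈ 5.6667.
⌊d/(2d−n)⌋ = 5.
Plotkin bound: M ≤ 2·5 = 10.
Given |C| = 6, check: satisfied.
This |C| is below the Plotkin bound.


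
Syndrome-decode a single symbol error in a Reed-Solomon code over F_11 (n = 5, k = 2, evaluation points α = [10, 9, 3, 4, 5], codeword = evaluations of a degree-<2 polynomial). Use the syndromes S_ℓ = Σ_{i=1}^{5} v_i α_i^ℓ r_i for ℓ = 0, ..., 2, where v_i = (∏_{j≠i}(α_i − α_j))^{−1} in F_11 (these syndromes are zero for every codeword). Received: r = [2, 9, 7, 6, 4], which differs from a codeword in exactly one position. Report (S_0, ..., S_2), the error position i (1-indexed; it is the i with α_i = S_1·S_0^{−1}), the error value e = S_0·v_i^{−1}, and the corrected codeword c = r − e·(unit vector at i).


S = (2, 8, 10), error at position 4, error magnitude e = 6, c = [2, 9, 7, 0, 4].

Step 1: column multipliers v_i = (∏_{j≠i}(α_i − α_j))^{−1} mod 11.
  i = 1 (α = 10): (10−9)(10−3)(10−4)(10−5) = 1·7·6·5 = 210 ≡ 1, so v_1 = 1^{−1} = 1 (mod 11).
  i = 2 (α = 9): (9−10)(9−3)(9−4)(9−5) = (−1)·6·5·4 = −120 ≡ 1, so v_2 = 1^{−1} = 1 (mod 11).
  i = 3 (α = 3): (3−10)(3−9)(3−4)(3−5) = (−7)·(−6)·(−1)·(−2) = 84 ≡ 7, so v_3 = 7^{−1} = 8 (mod 11).
  i = 4 (α = 4): (4−10)(4−9)(4−3)(4−5) = (−6)·(−5)·1·(−1) = −30 ≡ 3, so v_4 = 3^{−1} = 4 (mod 11).
  i = 5 (α = 5): (5−10)(5−9)(5−3)(5−4) = (−5)·(−4)·2·1 = 40 ≡ 7, so v_5 = 7^{−1} = 8 (mod 11).
  v = [1, 1, 8, 4, 8].
Step 2: syndromes of r = [2, 9, 7, 6, 4] (all sums mod 11).
  S_0 = Σ v_i r_i = 1·2 + 1·9 + 8·7 + 4·6 + 8·4 = 123 ≡ 2.
  S_1 = Σ v_i α_i r_i = 1·10·2 + 1·9·9 + 8·3·7 + 4·4·6 + 8·5·4 = 525 ≡ 8.
  α_i^2 mod 11 = [1, 4, 9, 5, 3].
  S_2 = Σ v_i α_i^2 r_i = 1·1·2 + 1·4·9 + 8·9·7 + 4·5·6 + 8·3·4 = 758 ≡ 10.
  S = (2, 8, 10) ≠ 0, so r is not a codeword (an error is present).
Step 3: locate the error. For a single error e at position i, S_ℓ = v_i·e·α_i^ℓ, so α_err = S_1/S_0.
  S_0^{−1} = 2^{−1} = 6 (mod 11), so α_err = 8·6 = 48 ≡ 4 = α_4. Error position i = 4.
  Consistency check: S_2/S_1 = 10·7 = 70 ≡ 4 = α_err ✓ (single-error assumption holds).
Step 4: error magnitude e = S_0/v_4 = S_0·∏_{j≠4}(α_4 − α_j) = 2·3 = 6 ≡ 6 (mod 11).
Step 5: correct position 4: c_4 = r_4 − e = 6 − 6 ≡ 0 (mod 11). Hence c = [2, 9, 7, 0, 4].
  Check: interpolating c through the α_i gives m(x) = 6 + 4·x (degree < 2) with m(α_i) = c_i for every i, so c is indeed a codeword.


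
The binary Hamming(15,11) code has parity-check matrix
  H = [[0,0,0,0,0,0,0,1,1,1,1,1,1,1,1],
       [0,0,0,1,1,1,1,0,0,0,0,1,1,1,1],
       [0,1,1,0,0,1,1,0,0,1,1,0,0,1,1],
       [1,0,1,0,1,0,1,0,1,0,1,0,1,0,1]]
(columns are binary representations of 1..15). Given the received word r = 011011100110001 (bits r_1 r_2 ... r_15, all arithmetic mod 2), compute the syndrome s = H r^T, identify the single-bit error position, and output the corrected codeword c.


s = (1, 0, 1, 1)^T, error position = 11, corrected codeword c = 011011100100001

Compute s = H r^T mod 2 one row at a time:
  s_1 = 0 + 0 + 1 + 1 + 0 + 0 + 0 + 1 = 3 ≡ 1 (mod 2).
  s_2 = 0 + 1 + 1 + 1 + 0 + 0 + 0 + 1 = 4 ≡ 0 (mod 2).
  s_3 = 1 + 1 + 1 + 1 + 1 + 1 + 0 + 1 = 7 ≡ 1 (mod 2).
  s_4 = 0 + 1 + 1 + 1 + 0 + 1 + 0 + 1 = 5 ≡ 1 (mod 2).
s = (1, 0, 1, 1)^T — this equals column 11 of H (binary 1011), so error is at position 11.
Correct: flip bit 11 of r = 011011100110001 to get c = 011011100100001.


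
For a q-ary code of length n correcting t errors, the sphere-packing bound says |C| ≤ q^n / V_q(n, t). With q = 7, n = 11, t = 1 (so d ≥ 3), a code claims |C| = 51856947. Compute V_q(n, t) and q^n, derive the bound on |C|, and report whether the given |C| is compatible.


V_q(n, t) = 67, q^n = 1977326743, Hamming bound = 29512339, |C| = 51856947 > bound (violated).

Step 1: Compute V_q(n, t) = Σ_{j=0}^1 C(n, j) (q−1)^j.
  j = 0: C(11,0)·(6)^0 = 1·1 = 1.
  j = 1: C(11,1)·(6)^1 = 11·6 = 66.
  V_q(n, t) = 1 + 66 = 67.
Step 2: q^n = 7^11 = 1977326743.
Step 3: Hamming bound ⌊q^n / V_q(n,t)⌋ = ⌊1977326743/67⌋ = 29512339.
Step 4: Compare |C| = 51856947 to 29512339: violated.
The claimed |C| lies above the Hamming bound, so no 7-ary code of length 11 with d ≥ 3 can have 51856947 codewords.


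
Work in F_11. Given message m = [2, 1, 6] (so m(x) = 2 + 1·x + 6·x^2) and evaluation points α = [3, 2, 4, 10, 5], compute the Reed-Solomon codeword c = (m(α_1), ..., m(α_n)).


c = [4, 6, 3, 7, 3]

Message polynomial: m(x) = 2 + 1·x + 6·x^2 (mod 11).
For each evaluation point α_i, compute m(α_i) mod 11:
  α_1 = 3: Horner steps 6 → 8 → 4, so m(3) = 4.
  α_2 = 2: Horner steps 6 → 2 → 6, so m(2) = 6.
  α_3 = 4: Horner steps 6 → 3 → 3, so m(4) = 3.
  α_4 = 10: Horner steps 6 → 6 → 7, so m(10) = 7.
  α_5 = 5: Horner steps 6 → 9 → 3, so m(5) = 3.
Codeword c = [4, 6, 3, 7, 3] ∈ F_11^5.


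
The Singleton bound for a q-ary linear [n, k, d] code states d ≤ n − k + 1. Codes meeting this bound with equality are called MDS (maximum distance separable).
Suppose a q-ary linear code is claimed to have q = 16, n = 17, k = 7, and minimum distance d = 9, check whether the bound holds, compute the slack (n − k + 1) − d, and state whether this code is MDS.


Singleton RHS = n − k + 1 = 11, slack = 2, bound satisfied, not MDS.

Singleton bound: d ≤ n − k + 1.
Here n = 17, k = 7, so n − k + 1 = 11.
Given d = 9, check d ≤ 11: YES.
Slack = (n − k + 1) − d = 2.
The code is NOT MDS (slack = 2 > 0).
Description: the claimed parameters are [17, 7, 9]_16; such a code would be non-MDS.


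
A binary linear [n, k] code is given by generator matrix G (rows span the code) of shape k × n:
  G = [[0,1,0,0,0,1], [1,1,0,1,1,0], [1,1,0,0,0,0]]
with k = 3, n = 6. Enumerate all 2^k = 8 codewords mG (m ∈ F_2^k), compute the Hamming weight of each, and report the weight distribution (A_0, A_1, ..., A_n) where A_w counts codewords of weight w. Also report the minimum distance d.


Weight distribution: A_0 = 1, A_2 = 4, A_4 = 3. Minimum distance d = 2.

Enumerate all 2^3 = 8 messages m ∈ F_2^3.
For each, compute codeword c = mG in F_2^6, then tally its weight.
  m = 000 → c = 000000, weight = 0.
  m = 100 → c = 010001, weight = 2.
  m = 010 → c = 110110, weight = 4.
  m = 110 → c = 100111, weight = 4.
  m = 001 → c = 110000, weight = 2.
  m = 101 → c = 100001, weight = 2.
  m = 011 → c = 000110, weight = 2.
  m = 111 → c = 010111, weight = 4.
Tally weights:
  weight 0: 1 codewords.
  weight 2: 4 codewords.
  weight 4: 3 codewords.
Minimum distance d = smallest w > 0 with A_w > 0 = 2.
Sanity: Σ A_w = 8 = 2^3 = 8 ✓.


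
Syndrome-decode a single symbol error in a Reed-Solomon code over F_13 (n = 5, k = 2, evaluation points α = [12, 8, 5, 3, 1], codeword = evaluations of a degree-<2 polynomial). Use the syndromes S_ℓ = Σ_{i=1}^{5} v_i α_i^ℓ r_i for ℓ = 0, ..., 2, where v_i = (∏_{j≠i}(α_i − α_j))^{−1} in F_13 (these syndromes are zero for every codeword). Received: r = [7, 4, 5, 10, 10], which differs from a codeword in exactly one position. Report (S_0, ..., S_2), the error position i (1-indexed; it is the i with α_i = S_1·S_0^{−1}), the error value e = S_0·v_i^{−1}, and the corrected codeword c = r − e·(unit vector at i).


S = (12, 12, 12), error at position 5, error magnitude e = 8, c = [7, 4, 5, 10, 2].

Step 1: column multipliers v_i = (∏_{j≠i}(α_i − α_j))^{−1} mod 13.
  i = 1 (α = 12): (12−8)(12−5)(12−3)(12−1) = 4·7·9·11 = 2772 ≡ 3, so v_1 = 3^{−1} = 9 (mod 13).
  i = 2 (α = 8): (8−12)(8−5)(8−3)(8−1) = (−4)·3·5·7 = −420 ≡ 9, so v_2 = 9^{−1} = 3 (mod 13).
  i = 3 (α = 5): (5−12)(5−8)(5−3)(5−1) = (−7)·(−3)·2·4 = 168 ≡ 12, so v_3 = 12^{−1} = 12 (mod 13).
  i = 4 (α = 3): (3−12)(3−8)(3−5)(3−1) = (−9)·(−5)·(−2)·2 = −180 ≡ 2, so v_4 = 2^{−1} = 7 (mod 13).
  i = 5 (α = 1): (1−12)(1−8)(1−5)(1−3) = (−11)·(−7)·(−4)·(−2) = 616 ≡ 5, so v_5 = 5^{−1} = 8 (mod 13).
  v = [9, 3, 12, 7, 8].
Step 2: syndromes of r = [7, 4, 5, 10, 10] (all sums mod 13).
  S_0 = Σ v_i r_i = 9·7 + 3·4 + 12·5 + 7·10 + 8·10 = 285 ≡ 12.
  S_1 = Σ v_i α_i r_i = 9·12·7 + 3·8·4 + 12·5·5 + 7·3·10 + 8·1·10 = 1442 ≡ 12.
  α_i^2 mod 13 = [1, 12, 12, 9, 1].
  S_2 = Σ v_i α_i^2 r_i = 9·1·7 + 3·12·4 + 12·12·5 + 7·9·10 + 8·1·10 = 1637 ≡ 12.
  S = (12, 12, 12) ≠ 0, so r is not a codeword (an error is present).
Step 3: locate the error. For a single error e at position i, S_ℓ = v_i·e·α_i^ℓ, so α_err = S_1/S_0.
  S_0^{−1} = 12^{−1} = 12 (mod 13), so α_err = 12·12 = 144 ≡ 1 = α_5. Error position i = 5.
  Consistency check: S_2/S_1 = 12·12 = 144 ≡ 1 = α_err ✓ (single-error assumption holds).
Step 4: error magnitude e = S_0/v_5 = S_0·∏_{j≠5}(α_5 − α_j) = 12·5 = 60 ≡ 8 (mod 13).
Step 5: correct position 5: c_5 = r_5 − e = 10 − 8 ≡ 2 (mod 13). Hence c = [7, 4, 5, 10, 2].
  Check: interpolating c through the α_i gives m(x) = 11 + 4·x (degree < 2) with m(α_i) = c_i for every i, so c is indeed a codeword.


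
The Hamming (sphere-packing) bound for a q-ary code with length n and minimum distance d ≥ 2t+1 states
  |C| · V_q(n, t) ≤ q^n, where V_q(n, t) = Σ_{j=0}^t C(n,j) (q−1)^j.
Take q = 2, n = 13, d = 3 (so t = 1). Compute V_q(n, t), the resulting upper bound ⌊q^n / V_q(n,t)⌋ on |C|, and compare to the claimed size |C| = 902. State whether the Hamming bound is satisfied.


V_q(n, t) = 14, q^n = 8192, Hamming bound = 585, |C| = 902 > bound (violated).

Step 1: Compute V_q(n, t) = Σ_{j=0}^1 C(n, j) (q−1)^j.
  j = 0: C(13,0)·(1)^0 = 1·1 = 1.
  j = 1: C(13,1)·(1)^1 = 13·1 = 13.
  V_q(n, t) = 1 + 13 = 14.
Step 2: q^n = 2^13 = 8192.
Step 3: Hamming bound ⌊q^n / V_q(n,t)⌋ = ⌊8192/14⌋ = 585.
Step 4: Compare |C| = 902 to 585: violated.
The claimed |C| lies above the Hamming bound, so no 2-ary code of length 13 with d ≥ 3 can have 902 codewords.


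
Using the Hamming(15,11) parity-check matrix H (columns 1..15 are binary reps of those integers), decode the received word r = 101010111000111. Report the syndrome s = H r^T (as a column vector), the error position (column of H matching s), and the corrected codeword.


s = (1, 1, 0, 1)^T, error position = 13, corrected codeword c = 101010111000011

Compute s = H r^T mod 2 one row at a time:
  s_1 = 1 + 1 + 0 + 0 + 0 + 1 + 1 + 1 = 5 ≡ 1 (mod 2).
  s_2 = 0 + 1 + 0 + 1 + 0 + 1 + 1 + 1 = 5 ≡ 1 (mod 2).
  s_3 = 0 + 1 + 0 + 1 + 0 + 0 + 1 + 1 = 4 ≡ 0 (mod 2).
  s_4 = 1 + 1 + 1 + 1 + 1 + 0 + 1 + 1 = 7 ≡ 1 (mod 2).
s = (1, 1, 0, 1)^T — this equals column 13 of H (binary 1101), so error is at position 13.
Correct: flip bit 13 of r = 101010111000111 to get c = 101010111000011.


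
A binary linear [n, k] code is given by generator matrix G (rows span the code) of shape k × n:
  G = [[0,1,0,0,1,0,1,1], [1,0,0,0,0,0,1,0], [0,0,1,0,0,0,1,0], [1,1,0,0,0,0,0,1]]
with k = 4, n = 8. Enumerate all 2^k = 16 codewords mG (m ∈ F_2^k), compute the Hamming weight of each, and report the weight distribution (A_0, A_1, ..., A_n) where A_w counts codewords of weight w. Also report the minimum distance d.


Weight distribution: A_0 = 1, A_1 = 1, A_2 = 3, A_3 = 6, A_4 = 3, A_5 = 1, A_6 = 1. Minimum distance d = 1.

Enumerate all 2^4 = 16 messages m ∈ F_2^4.
For each, compute codeword c = mG in F_2^8, then tally its weight.
  m = 0000 → c = 00000000, weight = 0.
  m = 1000 → c = 01001011, weight = 4.
  m = 0100 → c = 10000010, weight = 2.
  m = 1100 → c = 11001001, weight = 4.
  m = 0010 → c = 00100010, weight = 2.
  m = 1010 → c = 01101001, weight = 4.
  m = 0110 → c = 10100000, weight = 2.
  m = 1110 → c = 11101011, weight = 6.
  m = 0001 → c = 11000001, weight = 3.
  m = 1001 → c = 10001010, weight = 3.
  m = 0101 → c = 01000011, weight = 3.
  m = 1101 → c = 00001000, weight = 1.
  m = 0011 → c = 11100011, weight = 5.
  m = 1011 → c = 10101000, weight = 3.
  m = 0111 → c = 01100001, weight = 3.
  m = 1111 → c = 00101010, weight = 3.
Tally weights:
  weight 0: 1 codewords.
  weight 1: 1 codewords.
  weight 2: 3 codewords.
  weight 3: 6 codewords.
  weight 4: 3 codewords.
  weight 5: 1 codewords.
  weight 6: 1 codewords.
Minimum distance d = smallest w > 0 with A_w > 0 = 1.
Sanity: Σ A_w = 16 = 2^4 = 16 ✓.
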